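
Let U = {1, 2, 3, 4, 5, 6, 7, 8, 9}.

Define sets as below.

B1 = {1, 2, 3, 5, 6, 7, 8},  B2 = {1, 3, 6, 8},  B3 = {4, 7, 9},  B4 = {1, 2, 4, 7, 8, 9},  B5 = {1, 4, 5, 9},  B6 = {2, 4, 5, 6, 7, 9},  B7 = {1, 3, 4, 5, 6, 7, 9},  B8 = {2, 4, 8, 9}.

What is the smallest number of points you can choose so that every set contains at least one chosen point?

2

H = {4, 8} meets every set (each contains at least one member of H), and |H| = 2.
The sets B2, B3 are pairwise disjoint, so any hitting set needs a separate point for each — at least 2. Hence 2 is optimal.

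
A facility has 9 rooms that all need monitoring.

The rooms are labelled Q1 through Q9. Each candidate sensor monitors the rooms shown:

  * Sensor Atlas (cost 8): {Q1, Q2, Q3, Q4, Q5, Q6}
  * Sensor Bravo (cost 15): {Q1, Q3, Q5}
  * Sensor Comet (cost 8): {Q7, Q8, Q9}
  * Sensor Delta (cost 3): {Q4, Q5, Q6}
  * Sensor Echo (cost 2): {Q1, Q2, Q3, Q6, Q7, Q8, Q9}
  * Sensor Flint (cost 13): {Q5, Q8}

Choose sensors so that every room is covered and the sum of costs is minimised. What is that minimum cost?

Delta, Echo together cover every room (Delta ∪ Echo = {Q1, Q2, Q3, Q4, Q5, Q6, Q7, Q8, Q9}); total cost 3 + 2 = 5.
No covering selection has total cost below 5.

5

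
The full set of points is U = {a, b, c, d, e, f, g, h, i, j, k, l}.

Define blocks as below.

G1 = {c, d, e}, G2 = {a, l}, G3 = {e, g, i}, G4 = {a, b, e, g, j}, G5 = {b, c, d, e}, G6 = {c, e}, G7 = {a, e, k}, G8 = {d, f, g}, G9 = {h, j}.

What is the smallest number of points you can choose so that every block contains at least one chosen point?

4

Take T = {a, e, f, h}. Each listed block contains at least one of these, so T is a hitting set of size 4.
The blocks G2, G6, G8, G9 are pairwise disjoint, so any hitting set needs a separate point for each — at least 4. Hence 4 is optimal.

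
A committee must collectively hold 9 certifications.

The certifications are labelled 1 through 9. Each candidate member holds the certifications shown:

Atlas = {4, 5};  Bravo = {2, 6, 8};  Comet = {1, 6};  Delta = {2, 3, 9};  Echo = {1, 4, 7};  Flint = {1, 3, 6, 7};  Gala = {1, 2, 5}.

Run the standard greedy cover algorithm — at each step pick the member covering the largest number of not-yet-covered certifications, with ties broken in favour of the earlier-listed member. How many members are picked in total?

Greedy: pick Flint (covers 4 new) → pick Atlas (covers 2 new) → pick Bravo (covers 2 new) → pick Delta (covers 1 new). Total picks: 4.

4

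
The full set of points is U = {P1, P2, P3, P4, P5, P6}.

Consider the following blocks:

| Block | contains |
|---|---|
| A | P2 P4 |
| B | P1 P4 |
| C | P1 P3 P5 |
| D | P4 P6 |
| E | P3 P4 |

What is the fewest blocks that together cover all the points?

Take {A, C, D}. Their union is {P1, P2, P3, P4, P5, P6}, which is all 6 points.
Only A contains P2, so A is forced; the remaining 4 points need at least 2 more blocks (each remaining block adds at most 3) — so at least 3 blocks are needed, and 3 is optimal.

3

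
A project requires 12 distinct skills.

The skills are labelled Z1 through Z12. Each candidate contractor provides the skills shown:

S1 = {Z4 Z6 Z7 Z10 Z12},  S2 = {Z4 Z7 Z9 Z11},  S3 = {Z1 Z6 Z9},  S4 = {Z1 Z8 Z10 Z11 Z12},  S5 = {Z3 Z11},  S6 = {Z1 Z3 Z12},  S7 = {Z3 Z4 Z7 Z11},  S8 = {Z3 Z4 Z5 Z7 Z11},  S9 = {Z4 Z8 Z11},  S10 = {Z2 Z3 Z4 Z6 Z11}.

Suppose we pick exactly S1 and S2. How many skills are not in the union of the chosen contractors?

5

Union of S1, S2 = {Z4, Z6, Z7, Z9, Z10, Z11, Z12}.
Not covered: Z1, Z2, Z3, Z5, Z8 — 5 skills.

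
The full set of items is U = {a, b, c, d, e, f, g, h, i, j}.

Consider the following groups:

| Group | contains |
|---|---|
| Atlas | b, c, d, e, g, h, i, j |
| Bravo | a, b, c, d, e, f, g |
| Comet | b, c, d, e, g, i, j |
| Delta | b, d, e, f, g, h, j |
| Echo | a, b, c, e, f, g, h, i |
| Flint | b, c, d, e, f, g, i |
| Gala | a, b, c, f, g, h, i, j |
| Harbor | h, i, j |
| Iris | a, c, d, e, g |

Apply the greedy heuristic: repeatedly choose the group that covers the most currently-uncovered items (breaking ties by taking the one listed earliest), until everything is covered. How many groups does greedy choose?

2

Greedy: pick Atlas (covers 8 new) → pick Bravo (covers 2 new). Total picks: 2.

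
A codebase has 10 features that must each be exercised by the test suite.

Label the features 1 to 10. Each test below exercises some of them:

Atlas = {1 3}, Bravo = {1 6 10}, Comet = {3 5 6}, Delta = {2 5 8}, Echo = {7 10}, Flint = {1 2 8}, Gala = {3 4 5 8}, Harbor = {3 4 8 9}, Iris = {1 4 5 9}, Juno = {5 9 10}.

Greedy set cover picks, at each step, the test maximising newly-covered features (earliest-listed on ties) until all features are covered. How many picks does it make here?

5

Greedy: pick Gala (covers 4 new) → pick Bravo (covers 3 new) → pick Delta (covers 1 new) → pick Echo (covers 1 new) → pick Harbor (covers 1 new). Total picks: 5.
(The true minimum cover uses only 4 tests, so greedy is not optimal here.)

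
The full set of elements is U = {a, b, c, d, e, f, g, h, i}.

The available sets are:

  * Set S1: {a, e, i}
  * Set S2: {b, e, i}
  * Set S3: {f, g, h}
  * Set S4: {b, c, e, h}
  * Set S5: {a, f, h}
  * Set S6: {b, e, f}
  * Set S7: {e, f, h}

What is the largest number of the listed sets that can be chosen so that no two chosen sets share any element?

2

S2, S3 are pairwise disjoint (S2={b,e,i}; S3={f,g,h}).
Every remaining set overlaps one of these, and no 3 of the listed sets are pairwise disjoint, so 2 is the maximum.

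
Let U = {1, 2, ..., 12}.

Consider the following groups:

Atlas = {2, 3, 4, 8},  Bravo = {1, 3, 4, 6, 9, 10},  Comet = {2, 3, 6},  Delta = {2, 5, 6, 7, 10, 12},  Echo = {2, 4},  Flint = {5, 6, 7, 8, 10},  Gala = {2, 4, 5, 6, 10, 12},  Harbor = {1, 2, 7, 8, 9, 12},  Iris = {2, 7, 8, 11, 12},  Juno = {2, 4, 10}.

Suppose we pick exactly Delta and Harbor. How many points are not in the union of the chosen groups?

3

Union of Delta, Harbor = {1, 2, 5, 6, 7, 8, 9, 10, 12}.
Not covered: 3, 4, 11 — 3 points.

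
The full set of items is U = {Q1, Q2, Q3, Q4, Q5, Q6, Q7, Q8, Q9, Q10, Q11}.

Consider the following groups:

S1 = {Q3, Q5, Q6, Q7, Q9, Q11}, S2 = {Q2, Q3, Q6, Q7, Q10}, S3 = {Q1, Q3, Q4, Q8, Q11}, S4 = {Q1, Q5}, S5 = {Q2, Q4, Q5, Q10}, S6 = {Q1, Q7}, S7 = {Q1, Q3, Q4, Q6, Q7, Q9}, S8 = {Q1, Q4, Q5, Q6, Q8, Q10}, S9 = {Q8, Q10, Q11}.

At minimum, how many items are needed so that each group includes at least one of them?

3

H = {Q1, Q9, Q10} meets every group (each contains at least one member of H), and |H| = 3.
No choice of 2 items meets every group, so 3 is the minimum.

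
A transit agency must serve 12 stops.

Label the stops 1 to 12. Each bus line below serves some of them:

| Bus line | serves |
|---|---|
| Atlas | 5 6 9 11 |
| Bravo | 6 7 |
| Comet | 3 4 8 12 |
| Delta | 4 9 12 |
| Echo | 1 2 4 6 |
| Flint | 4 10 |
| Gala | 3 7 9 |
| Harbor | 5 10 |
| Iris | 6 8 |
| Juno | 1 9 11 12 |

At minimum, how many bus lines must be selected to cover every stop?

Take {Atlas, Comet, Echo, Flint, Gala}. Their union is {1, 2, 3, 4, 5, 6, 7, 8, 9, 10, 11, 12}, which is all 12 stops.
No 4 of the 10 bus lines cover everything (all 210 combinations miss at least one stop), so 5 is optimal.

5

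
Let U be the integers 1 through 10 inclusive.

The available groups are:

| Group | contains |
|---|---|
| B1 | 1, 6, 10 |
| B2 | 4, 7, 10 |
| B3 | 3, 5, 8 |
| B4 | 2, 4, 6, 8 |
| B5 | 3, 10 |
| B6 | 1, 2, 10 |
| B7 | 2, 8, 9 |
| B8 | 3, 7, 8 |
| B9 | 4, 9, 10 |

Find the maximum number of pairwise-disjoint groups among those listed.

2

B8, B9 are pairwise disjoint (B8={3,7,8}; B9={4,9,10}).
Every remaining group overlaps one of these, and no 3 of the listed groups are pairwise disjoint, so 2 is the maximum.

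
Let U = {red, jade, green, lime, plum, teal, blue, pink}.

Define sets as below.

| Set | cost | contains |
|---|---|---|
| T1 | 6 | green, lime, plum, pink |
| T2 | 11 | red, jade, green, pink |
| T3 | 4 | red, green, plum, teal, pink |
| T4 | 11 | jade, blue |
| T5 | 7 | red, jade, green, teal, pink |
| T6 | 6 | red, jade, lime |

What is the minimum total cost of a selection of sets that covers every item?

21

T3, T4, T6 together cover every item (T3 ∪ T4 ∪ T6 = {red, jade, green, lime, plum, teal, blue, pink}); total cost 4 + 11 + 6 = 21.
No covering selection has total cost below 21.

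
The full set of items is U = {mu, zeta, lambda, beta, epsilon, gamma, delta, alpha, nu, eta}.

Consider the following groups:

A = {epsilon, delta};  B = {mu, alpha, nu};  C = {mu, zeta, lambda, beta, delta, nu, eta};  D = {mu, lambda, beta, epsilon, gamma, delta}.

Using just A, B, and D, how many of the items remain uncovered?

Union of A, B, D = {mu, lambda, beta, epsilon, gamma, delta, alpha, nu}.
Not covered: zeta, eta — 2 items.

2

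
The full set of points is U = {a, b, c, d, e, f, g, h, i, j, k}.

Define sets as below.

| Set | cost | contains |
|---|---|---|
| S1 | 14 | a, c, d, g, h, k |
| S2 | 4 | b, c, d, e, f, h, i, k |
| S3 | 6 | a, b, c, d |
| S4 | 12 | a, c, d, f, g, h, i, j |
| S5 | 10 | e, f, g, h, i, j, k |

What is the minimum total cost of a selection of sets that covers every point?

S3, S5 together cover every point (S3 ∪ S5 = {a, b, c, d, e, f, g, h, i, j, k}); total cost 6 + 10 = 16.
No covering selection has total cost below 16.

16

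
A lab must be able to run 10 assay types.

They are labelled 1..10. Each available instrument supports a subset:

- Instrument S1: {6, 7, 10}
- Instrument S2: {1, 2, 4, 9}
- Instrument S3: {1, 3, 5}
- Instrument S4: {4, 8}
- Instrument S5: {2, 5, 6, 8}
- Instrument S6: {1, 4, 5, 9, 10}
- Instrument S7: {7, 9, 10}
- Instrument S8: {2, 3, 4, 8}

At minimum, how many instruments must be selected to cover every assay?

Take {S1, S6, S8}. Their union is {1, 2, 3, 4, 5, 6, 7, 8, 9, 10}, which is all 10 assays.
No 2 of the 8 instruments cover everything (all 28 combinations miss at least one assay), so 3 is optimal.

3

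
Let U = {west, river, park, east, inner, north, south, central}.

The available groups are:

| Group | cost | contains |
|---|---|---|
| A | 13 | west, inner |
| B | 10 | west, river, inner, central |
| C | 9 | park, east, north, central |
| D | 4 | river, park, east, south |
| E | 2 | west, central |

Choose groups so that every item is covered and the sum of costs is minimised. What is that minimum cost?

B, C, D together cover every item (B ∪ C ∪ D = {west, river, park, east, inner, north, south, central}); total cost 10 + 9 + 4 = 23.
The greedy pick D, E, C, B costs 25; no covering selection beats 23.

23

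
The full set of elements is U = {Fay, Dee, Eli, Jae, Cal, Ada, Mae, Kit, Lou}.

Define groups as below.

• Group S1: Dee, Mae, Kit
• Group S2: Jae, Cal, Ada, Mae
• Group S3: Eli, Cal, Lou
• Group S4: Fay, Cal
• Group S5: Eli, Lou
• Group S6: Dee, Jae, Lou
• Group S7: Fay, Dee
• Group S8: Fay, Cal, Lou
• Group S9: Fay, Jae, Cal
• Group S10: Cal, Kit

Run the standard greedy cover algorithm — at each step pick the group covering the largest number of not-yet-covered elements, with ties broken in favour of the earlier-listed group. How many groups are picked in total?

Greedy: pick S2 (covers 4 new) → pick S1 (covers 2 new) → pick S3 (covers 2 new) → pick S4 (covers 1 new). Total picks: 4.

4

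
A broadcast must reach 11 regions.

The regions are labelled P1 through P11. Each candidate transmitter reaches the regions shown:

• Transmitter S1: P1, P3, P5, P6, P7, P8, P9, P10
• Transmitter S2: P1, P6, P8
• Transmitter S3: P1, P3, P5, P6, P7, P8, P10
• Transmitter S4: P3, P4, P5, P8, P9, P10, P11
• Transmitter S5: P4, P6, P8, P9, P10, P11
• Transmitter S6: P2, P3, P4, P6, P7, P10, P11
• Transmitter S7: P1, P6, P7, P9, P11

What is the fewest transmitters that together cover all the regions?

Take {S1, S6}. Their union is {P1, P2, P3, P4, P5, P6, P7, P8, P9, P10, P11}, which is all 11 regions.
No single transmitter has all 11 regions (the largest, S1, has 8), so 2 is optimal.

2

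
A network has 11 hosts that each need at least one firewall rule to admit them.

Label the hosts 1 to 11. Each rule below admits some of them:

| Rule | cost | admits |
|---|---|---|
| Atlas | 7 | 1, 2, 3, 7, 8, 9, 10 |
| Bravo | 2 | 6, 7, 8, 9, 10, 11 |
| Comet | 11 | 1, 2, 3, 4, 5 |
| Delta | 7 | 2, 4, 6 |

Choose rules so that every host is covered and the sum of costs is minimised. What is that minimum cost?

13

Bravo, Comet together cover every host (Bravo ∪ Comet = {1, 2, 3, 4, 5, 6, 7, 8, 9, 10, 11}); total cost 2 + 11 = 13.
No covering selection has total cost below 13.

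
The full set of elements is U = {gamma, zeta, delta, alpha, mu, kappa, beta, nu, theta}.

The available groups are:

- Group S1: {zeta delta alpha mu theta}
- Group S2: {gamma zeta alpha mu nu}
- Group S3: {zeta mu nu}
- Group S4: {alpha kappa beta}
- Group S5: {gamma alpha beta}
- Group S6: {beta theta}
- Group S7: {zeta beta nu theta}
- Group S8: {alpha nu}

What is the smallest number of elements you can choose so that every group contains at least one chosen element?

3

H = {beta, nu, theta} meets every group (each contains at least one member of H), and |H| = 3.
No choice of 2 elements meets every group, so 3 is the minimum.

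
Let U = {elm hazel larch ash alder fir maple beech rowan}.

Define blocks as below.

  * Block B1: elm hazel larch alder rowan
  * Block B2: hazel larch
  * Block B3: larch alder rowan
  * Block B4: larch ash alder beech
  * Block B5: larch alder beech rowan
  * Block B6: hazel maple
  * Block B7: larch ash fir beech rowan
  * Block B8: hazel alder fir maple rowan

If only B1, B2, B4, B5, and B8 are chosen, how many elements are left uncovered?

0

Union of B1, B2, B4, B5, B8 = {elm, hazel, larch, ash, alder, fir, maple, beech, rowan} — that's every element, so 0 are uncovered.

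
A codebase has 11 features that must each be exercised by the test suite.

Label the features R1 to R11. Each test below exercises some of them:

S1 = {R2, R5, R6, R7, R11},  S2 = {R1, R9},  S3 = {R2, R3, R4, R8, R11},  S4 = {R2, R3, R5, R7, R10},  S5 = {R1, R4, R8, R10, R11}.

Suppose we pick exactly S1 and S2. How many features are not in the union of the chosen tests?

Union of S1, S2 = {R1, R2, R5, R6, R7, R9, R11}.
Not covered: R3, R4, R8, R10 — 4 features.

4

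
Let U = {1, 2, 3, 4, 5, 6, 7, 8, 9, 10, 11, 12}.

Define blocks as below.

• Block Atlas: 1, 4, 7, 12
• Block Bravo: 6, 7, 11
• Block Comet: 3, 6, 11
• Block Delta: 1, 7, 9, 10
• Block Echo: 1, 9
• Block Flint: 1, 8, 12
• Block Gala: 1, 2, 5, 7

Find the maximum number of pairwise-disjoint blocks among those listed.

Comet, Gala are pairwise disjoint (Comet={3,6,11}; Gala={1,2,5,7}).
Every remaining block overlaps one of these, and no 3 of the listed blocks are pairwise disjoint, so 2 is the maximum.

2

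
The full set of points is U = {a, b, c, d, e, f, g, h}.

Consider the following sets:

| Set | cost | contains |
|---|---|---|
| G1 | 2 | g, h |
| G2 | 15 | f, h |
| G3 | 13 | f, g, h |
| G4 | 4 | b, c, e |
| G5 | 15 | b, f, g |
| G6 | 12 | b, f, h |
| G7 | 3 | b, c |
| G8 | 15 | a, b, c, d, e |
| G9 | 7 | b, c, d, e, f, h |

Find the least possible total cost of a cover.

G1, G8, G9 together cover every point (G1 ∪ G8 ∪ G9 = {a, b, c, d, e, f, g, h}); total cost 2 + 15 + 7 = 24.
The greedy pick G1, G4, G9, G8 costs 28; no covering selection beats 24.

24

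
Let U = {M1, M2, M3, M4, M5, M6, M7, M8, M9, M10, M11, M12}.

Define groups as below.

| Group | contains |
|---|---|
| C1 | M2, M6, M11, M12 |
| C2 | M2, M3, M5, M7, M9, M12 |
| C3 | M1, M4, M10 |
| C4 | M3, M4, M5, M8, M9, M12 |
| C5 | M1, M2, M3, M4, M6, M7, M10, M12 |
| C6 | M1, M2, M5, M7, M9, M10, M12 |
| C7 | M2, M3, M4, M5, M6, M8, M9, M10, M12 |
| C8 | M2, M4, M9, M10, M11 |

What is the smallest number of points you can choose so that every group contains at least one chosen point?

2

The 2 points {M10, M12} hit every group.
The groups C2, C3 are pairwise disjoint, so any hitting set needs a separate point for each — at least 2. Hence 2 is optimal.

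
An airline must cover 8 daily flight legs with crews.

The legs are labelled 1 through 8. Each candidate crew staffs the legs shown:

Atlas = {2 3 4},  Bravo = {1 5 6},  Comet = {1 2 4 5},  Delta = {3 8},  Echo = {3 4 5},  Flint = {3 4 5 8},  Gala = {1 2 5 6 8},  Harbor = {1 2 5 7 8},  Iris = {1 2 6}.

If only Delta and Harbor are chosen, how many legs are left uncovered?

Union of Delta, Harbor = {1, 2, 3, 5, 7, 8}.
Not covered: 4, 6 — 2 legs.

2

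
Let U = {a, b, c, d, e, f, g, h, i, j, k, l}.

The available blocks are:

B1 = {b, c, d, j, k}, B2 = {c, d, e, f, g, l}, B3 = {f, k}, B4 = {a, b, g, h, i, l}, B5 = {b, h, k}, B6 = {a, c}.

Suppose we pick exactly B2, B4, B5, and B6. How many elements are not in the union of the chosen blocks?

Union of B2, B4, B5, B6 = {a, b, c, d, e, f, g, h, i, k, l}.
Not covered: j — 1 element.

1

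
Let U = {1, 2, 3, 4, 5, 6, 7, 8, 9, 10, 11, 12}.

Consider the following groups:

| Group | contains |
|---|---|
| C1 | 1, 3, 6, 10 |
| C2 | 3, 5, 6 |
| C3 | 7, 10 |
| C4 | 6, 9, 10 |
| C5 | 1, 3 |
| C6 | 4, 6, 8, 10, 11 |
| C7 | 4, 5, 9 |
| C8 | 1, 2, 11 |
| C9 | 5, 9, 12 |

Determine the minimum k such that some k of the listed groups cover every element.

5

C1 and C3 and C6 and C8 and C9 together: C1 ∪ C3 ∪ C6 ∪ C8 ∪ C9 = {1, 2, 3, 4, 5, 6, 7, 8, 9, 10, 11, 12} — every element is covered.
No 4 of the 9 groups cover everything (all 126 combinations miss at least one element), so 5 is optimal.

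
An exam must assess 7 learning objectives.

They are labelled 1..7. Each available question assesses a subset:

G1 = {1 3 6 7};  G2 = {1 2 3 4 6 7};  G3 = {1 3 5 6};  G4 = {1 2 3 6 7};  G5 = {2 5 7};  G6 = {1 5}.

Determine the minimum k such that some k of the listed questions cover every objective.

2

Take {G2, G6}. Their union is {1, 2, 3, 4, 5, 6, 7}, which is all 7 objectives.
No single question has all 7 objectives (the largest, G2, has 6), so 2 is optimal.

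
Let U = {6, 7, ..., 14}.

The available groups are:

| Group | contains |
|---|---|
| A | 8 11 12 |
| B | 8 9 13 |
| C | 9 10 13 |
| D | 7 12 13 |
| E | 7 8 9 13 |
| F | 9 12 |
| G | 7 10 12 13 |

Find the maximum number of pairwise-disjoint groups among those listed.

2

A, C are pairwise disjoint (A={8,11,12}; C={9,10,13}).
Every remaining group overlaps one of these, and no 3 of the listed groups are pairwise disjoint, so 2 is the maximum.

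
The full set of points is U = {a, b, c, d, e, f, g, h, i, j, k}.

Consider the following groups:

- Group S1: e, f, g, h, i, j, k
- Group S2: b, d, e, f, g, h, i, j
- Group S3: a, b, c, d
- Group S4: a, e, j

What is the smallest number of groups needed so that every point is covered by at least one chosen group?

2

S1 and S3 cover everything between them: the union {a, b, c, d, e, f, g, h, i, j, k} is all of U.
No single group has all 11 points (the largest, S2, has 8), so 2 is optimal.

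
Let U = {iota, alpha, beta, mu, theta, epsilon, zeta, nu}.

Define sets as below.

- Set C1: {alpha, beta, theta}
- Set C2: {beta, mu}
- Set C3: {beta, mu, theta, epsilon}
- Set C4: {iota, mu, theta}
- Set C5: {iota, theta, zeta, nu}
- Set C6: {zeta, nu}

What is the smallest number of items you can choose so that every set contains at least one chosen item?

Take H = {iota, beta, zeta}. Each listed set contains at least one of these, so H is a hitting set of size 3.
No choice of 2 items meets every set, so 3 is the minimum.

3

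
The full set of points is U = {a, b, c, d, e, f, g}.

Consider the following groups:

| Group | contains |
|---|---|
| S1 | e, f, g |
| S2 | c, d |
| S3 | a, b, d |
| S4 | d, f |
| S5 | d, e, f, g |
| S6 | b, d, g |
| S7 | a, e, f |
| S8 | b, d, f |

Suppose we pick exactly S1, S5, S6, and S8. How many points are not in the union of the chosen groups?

2

Union of S1, S5, S6, S8 = {b, d, e, f, g}.
Not covered: a, c — 2 points.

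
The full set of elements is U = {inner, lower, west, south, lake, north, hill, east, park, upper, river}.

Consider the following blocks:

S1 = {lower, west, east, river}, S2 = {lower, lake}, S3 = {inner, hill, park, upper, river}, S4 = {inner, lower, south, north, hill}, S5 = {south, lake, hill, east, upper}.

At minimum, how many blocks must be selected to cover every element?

Take {S1, S3, S4, S5}. Their union is {inner, lower, west, south, lake, north, hill, east, park, upper, river}, which is all 11 elements.
No 3 of the 5 blocks cover everything (all 10 combinations miss at least one element), so 4 is optimal.

4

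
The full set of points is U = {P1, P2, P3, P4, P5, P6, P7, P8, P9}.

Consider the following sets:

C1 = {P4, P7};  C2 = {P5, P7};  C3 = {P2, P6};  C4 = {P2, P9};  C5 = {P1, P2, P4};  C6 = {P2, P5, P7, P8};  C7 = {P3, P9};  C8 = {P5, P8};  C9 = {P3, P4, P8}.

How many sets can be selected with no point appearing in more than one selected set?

C1, C3, C7, C8 are pairwise disjoint (C1={P4,P7}; C3={P2,P6}; C7={P3,P9}; C8={P5,P8}).
Every remaining set overlaps one of these, and no 5 of the listed sets are pairwise disjoint, so 4 is the maximum.

4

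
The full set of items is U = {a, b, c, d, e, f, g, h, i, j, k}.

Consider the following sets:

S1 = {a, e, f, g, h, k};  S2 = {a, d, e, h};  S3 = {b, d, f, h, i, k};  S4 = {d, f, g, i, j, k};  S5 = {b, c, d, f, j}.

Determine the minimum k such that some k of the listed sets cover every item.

S1, S4, and S5 cover everything between them: the union {a, b, c, d, e, f, g, h, i, j, k} is all of U.
Only S5 contains c, so S5 is forced; the remaining 6 items need at least 2 more sets (each remaining set adds at most 5) — so at least 3 sets are needed, and 3 is optimal.

3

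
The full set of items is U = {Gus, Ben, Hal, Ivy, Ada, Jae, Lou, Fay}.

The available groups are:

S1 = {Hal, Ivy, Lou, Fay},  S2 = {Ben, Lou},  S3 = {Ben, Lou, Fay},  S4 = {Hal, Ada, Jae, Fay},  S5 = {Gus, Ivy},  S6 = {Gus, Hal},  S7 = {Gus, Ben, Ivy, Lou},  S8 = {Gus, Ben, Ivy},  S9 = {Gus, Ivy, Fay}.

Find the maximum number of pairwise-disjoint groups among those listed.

3

S2, S4, S5 are pairwise disjoint (S2={Ben,Lou}; S4={Hal,Ada,Jae,Fay}; S5={Gus,Ivy}).
Every remaining group overlaps one of these, and no 4 of the listed groups are pairwise disjoint, so 3 is the maximum.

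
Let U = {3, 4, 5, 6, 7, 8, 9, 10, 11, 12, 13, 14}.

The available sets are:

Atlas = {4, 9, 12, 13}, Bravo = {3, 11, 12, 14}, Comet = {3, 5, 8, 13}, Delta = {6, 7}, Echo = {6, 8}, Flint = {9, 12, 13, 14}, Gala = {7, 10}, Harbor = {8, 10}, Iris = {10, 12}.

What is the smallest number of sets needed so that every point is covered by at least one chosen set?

5

Atlas and Bravo and Comet and Delta and Gala together: Atlas ∪ Bravo ∪ Comet ∪ Delta ∪ Gala = {3, 4, 5, 6, 7, 8, 9, 10, 11, 12, 13, 14} — every point is covered.
No 4 of the 9 sets cover everything (all 126 combinations miss at least one point), so 5 is optimal.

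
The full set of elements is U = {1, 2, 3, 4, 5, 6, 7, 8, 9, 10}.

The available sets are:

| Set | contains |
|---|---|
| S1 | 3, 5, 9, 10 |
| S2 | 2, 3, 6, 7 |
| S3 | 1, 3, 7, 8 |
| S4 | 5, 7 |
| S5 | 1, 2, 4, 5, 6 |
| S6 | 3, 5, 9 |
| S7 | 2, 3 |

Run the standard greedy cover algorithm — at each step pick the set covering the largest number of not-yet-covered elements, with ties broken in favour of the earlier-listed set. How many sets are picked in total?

3

Greedy: pick S5 (covers 5 new) → pick S1 (covers 3 new) → pick S3 (covers 2 new). Total picks: 3.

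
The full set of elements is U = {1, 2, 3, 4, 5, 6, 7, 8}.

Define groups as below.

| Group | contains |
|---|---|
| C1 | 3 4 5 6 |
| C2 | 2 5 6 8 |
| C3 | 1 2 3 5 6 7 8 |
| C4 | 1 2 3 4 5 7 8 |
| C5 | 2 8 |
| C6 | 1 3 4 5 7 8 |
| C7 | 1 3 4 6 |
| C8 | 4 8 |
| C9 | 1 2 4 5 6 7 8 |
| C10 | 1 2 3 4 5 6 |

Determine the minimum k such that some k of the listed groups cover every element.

2

C1 and C9 cover everything between them: the union {1, 2, 3, 4, 5, 6, 7, 8} is all of U.
No single group has all 8 elements (the largest, C3, has 7), so 2 is optimal.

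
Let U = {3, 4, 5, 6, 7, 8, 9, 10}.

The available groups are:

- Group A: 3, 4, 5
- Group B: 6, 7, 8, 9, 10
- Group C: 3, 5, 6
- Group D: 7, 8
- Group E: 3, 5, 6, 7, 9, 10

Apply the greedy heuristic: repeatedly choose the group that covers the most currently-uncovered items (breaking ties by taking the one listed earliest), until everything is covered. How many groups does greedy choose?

Greedy: pick E (covers 6 new) → pick A (covers 1 new) → pick B (covers 1 new). Total picks: 3.
(The true minimum cover uses only 2 groups, so greedy is not optimal here.)

3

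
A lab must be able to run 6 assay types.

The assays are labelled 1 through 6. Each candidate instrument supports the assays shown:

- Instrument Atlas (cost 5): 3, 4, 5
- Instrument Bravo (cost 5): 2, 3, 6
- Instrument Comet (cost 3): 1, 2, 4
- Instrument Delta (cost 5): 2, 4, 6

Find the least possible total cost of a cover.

Atlas, Bravo, Comet together cover every assay (Atlas ∪ Bravo ∪ Comet = {1, 2, 3, 4, 5, 6}); total cost 5 + 5 + 3 = 13.
No covering selection has total cost below 13.

13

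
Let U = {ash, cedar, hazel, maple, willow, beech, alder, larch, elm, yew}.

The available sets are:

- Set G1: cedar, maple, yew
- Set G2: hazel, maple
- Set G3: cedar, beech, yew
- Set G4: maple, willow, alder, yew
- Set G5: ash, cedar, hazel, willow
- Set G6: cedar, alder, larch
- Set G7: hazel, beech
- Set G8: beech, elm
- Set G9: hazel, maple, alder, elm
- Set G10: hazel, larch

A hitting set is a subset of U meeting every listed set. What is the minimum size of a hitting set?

4

The 4 points {cedar, hazel, elm, yew} hit every set.
No choice of 3 points meets every set, so 4 is the minimum.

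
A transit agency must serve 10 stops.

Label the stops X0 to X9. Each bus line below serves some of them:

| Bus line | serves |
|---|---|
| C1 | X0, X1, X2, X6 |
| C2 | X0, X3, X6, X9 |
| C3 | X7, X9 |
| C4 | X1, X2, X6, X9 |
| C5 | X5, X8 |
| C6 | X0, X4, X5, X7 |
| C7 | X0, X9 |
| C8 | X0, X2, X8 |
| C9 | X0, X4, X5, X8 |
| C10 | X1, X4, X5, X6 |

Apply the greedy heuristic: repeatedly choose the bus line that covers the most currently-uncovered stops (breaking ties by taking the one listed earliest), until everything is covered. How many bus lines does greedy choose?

Greedy: pick C1 (covers 4 new) → pick C6 (covers 3 new) → pick C2 (covers 2 new) → pick C5 (covers 1 new). Total picks: 4.

4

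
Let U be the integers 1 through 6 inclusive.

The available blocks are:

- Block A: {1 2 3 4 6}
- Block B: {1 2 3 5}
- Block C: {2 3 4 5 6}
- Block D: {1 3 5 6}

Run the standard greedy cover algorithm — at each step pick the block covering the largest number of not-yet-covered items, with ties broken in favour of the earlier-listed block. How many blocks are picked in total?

2

Greedy: pick A (covers 5 new) → pick B (covers 1 new). Total picks: 2.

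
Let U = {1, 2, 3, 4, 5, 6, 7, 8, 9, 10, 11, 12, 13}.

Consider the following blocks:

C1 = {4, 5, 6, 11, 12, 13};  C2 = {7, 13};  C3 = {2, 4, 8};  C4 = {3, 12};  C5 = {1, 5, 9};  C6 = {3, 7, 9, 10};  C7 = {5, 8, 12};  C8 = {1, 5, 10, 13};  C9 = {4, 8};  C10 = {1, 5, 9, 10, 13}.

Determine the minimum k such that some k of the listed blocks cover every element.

Take {C1, C3, C6, C8}. Their union is {1, 2, 3, 4, 5, 6, 7, 8, 9, 10, 11, 12, 13}, which is all 13 elements.
No 3 of the 10 blocks cover everything (all 120 combinations miss at least one element), so 4 is optimal.

4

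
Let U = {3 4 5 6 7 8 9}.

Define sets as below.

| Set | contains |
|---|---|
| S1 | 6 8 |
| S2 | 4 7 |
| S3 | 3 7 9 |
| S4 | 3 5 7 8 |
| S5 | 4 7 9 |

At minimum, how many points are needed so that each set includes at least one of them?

2

Take H = {7, 8}. Each listed set contains at least one of these, so H is a hitting set of size 2.
The sets S1, S3 are pairwise disjoint, so any hitting set needs a separate point for each — at least 2. Hence 2 is optimal.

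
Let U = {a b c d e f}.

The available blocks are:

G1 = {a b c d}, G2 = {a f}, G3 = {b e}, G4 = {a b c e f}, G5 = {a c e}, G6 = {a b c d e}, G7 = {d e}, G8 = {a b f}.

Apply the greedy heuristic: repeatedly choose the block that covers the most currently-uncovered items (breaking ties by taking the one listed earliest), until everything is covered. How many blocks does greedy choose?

Greedy: pick G4 (covers 5 new) → pick G1 (covers 1 new). Total picks: 2.

2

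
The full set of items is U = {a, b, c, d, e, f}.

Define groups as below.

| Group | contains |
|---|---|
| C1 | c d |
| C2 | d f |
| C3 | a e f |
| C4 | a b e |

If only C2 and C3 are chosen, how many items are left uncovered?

2

Union of C2, C3 = {a, d, e, f}.
Not covered: b, c — 2 items.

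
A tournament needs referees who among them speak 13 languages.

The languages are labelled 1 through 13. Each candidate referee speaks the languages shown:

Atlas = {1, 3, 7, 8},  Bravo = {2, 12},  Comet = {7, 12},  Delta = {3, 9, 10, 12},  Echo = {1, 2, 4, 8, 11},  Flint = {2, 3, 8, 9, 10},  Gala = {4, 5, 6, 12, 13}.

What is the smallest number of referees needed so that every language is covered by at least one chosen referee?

4

Take {Atlas, Echo, Flint, Gala}. Their union is {1, 2, 3, 4, 5, 6, 7, 8, 9, 10, 11, 12, 13}, which is all 13 languages.
No 3 of the 7 referees cover everything (all 35 combinations miss at least one language), so 4 is optimal.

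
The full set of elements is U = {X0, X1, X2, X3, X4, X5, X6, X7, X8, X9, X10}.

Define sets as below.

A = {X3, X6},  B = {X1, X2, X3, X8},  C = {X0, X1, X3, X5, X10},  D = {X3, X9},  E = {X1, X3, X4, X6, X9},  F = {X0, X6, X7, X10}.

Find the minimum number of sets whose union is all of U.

B, C, E, and F cover everything between them: the union {X0, X1, X2, X3, X4, X5, X6, X7, X8, X9, X10} is all of U.
No 3 of the 6 sets cover everything (all 20 combinations miss at least one element), so 4 is optimal.

4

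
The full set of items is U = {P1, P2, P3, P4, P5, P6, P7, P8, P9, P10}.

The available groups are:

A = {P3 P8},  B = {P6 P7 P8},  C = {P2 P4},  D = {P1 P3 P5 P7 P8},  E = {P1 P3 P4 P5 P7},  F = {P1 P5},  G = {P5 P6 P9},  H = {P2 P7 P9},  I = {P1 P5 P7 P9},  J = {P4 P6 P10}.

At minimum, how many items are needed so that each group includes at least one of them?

Take T = {P1, P2, P3, P6}. Each listed group contains at least one of these, so T is a hitting set of size 4.
The groups A, F, H, J are pairwise disjoint, so any hitting set needs a separate item for each — at least 4. Hence 4 is optimal.

4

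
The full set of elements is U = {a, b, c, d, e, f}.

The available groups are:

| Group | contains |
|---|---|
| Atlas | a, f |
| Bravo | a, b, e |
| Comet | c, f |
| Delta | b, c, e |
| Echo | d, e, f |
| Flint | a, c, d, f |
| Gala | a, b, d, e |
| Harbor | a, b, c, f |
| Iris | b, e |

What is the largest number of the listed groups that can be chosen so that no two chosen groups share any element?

Atlas, Iris are pairwise disjoint (Atlas={a,f}; Iris={b,e}).
Every remaining group overlaps one of these, and no 3 of the listed groups are pairwise disjoint, so 2 is the maximum.

2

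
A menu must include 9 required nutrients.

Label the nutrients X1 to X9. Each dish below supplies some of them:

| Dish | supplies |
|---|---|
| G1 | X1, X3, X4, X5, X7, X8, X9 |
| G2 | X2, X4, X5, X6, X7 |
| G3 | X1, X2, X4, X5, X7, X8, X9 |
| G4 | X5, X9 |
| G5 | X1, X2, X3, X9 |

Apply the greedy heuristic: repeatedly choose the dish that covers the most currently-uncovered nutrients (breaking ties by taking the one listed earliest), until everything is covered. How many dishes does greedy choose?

2

Greedy: pick G1 (covers 7 new) → pick G2 (covers 2 new). Total picks: 2.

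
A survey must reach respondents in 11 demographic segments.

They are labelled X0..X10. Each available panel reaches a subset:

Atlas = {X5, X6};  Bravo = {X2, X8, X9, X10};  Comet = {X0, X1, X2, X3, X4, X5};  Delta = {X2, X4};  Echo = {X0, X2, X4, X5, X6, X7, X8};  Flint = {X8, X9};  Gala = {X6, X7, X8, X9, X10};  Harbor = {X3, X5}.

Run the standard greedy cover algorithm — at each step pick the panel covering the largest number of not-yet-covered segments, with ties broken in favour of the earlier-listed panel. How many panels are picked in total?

Greedy: pick Echo (covers 7 new) → pick Bravo (covers 2 new) → pick Comet (covers 2 new). Total picks: 3.
(The true minimum cover uses only 2 panels, so greedy is not optimal here.)

3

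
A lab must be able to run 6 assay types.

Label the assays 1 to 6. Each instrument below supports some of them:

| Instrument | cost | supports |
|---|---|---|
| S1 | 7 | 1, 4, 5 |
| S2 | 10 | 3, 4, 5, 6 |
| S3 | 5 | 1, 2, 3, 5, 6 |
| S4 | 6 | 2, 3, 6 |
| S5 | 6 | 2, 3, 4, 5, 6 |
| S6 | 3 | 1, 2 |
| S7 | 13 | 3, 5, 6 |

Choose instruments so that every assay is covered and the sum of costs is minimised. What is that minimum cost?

S5, S6 together cover every assay (S5 ∪ S6 = {1, 2, 3, 4, 5, 6}); total cost 6 + 3 = 9.
The greedy pick S3, S5 costs 11; no covering selection beats 9.

9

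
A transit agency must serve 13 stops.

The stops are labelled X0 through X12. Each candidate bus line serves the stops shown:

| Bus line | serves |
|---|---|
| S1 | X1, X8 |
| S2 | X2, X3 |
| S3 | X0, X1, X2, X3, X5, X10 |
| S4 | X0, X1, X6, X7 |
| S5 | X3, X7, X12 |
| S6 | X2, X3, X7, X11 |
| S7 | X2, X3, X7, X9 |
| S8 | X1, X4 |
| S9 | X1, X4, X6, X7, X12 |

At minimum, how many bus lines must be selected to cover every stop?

S1 and S3 and S6 and S7 and S9 together: S1 ∪ S3 ∪ S6 ∪ S7 ∪ S9 = {X0, X1, X2, X3, X4, X5, X6, X7, X8, X9, X10, X11, X12} — every stop is covered.
No 4 of the 9 bus lines cover everything (all 126 combinations miss at least one stop), so 5 is optimal.

5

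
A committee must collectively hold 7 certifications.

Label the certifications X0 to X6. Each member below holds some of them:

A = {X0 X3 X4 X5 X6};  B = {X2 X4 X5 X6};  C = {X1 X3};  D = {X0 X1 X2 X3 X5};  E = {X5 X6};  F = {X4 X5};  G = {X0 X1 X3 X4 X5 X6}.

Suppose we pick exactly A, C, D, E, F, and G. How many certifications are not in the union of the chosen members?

0

Union of A, C, D, E, F, G = {X0, X1, X2, X3, X4, X5, X6} — that's every certification, so 0 are uncovered.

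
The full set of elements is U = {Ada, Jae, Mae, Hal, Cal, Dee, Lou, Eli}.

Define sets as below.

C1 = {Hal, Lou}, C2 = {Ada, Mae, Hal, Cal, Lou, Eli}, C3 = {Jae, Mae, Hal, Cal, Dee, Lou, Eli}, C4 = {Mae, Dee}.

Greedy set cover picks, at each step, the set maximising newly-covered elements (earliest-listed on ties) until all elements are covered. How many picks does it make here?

2

Greedy: pick C3 (covers 7 new) → pick C2 (covers 1 new). Total picks: 2.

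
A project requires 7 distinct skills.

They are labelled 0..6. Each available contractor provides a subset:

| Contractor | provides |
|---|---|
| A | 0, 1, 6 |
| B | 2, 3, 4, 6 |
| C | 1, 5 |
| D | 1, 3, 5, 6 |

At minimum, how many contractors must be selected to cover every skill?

A and B and C together: A ∪ B ∪ C = {0, 1, 2, 3, 4, 5, 6} — every skill is covered.
Only A contains 0, so A is forced; the remaining 4 skills need at least 2 more contractors (each remaining contractor adds at most 3) — so at least 3 contractors are needed, and 3 is optimal.

3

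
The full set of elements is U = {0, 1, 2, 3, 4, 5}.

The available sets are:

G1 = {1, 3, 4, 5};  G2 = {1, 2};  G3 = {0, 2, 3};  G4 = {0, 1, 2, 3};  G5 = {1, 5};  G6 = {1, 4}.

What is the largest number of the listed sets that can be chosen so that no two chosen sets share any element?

G3, G6 are pairwise disjoint (G3={0,2,3}; G6={1,4}).
Every remaining set overlaps one of these, and no 3 of the listed sets are pairwise disjoint, so 2 is the maximum.

2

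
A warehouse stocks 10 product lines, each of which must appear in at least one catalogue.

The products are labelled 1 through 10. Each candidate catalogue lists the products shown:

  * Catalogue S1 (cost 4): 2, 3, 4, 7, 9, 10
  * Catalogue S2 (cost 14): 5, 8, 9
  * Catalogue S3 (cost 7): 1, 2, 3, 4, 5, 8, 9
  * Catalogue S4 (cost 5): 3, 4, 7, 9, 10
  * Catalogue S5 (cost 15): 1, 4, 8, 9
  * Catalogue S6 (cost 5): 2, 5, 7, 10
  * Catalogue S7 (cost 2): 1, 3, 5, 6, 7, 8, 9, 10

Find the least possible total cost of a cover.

S1, S7 together cover every product (S1 ∪ S7 = {1, 2, 3, 4, 5, 6, 7, 8, 9, 10}); total cost 4 + 2 = 6.
No covering selection has total cost below 6.

6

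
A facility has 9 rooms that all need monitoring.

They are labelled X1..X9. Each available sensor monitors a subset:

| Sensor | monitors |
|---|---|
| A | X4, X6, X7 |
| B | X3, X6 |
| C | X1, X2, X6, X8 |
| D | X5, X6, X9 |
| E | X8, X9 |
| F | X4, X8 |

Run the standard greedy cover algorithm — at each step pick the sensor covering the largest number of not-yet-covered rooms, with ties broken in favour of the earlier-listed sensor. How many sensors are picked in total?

4

Greedy: pick C (covers 4 new) → pick A (covers 2 new) → pick D (covers 2 new) → pick B (covers 1 new). Total picks: 4.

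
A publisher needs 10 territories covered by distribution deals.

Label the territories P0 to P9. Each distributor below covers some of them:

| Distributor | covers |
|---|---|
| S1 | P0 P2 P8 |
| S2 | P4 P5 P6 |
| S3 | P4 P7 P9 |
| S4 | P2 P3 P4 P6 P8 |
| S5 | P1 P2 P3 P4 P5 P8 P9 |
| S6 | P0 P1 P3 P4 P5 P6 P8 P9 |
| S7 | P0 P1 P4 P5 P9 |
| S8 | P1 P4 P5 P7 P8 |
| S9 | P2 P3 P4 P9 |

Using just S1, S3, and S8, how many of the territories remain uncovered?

2

Union of S1, S3, S8 = {P0, P1, P2, P4, P5, P7, P8, P9}.
Not covered: P3, P6 — 2 territories.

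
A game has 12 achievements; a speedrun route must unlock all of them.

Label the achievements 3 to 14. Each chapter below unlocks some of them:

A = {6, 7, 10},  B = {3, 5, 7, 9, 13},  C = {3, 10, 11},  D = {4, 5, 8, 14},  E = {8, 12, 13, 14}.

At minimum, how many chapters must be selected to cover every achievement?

5

Take {A, B, C, D, E}. Their union is {3, 4, 5, 6, 7, 8, 9, 10, 11, 12, 13, 14}, which is all 12 achievements.
No 4 of the 5 chapters cover everything (all 5 combinations miss at least one achievement), so 5 is optimal.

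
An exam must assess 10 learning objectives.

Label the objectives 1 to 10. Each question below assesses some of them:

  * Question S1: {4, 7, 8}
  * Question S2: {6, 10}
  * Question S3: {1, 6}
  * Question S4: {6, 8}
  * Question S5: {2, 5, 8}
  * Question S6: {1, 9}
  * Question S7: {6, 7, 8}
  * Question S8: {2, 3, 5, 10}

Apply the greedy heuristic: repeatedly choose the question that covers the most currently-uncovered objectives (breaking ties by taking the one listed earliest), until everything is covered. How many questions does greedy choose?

4

Greedy: pick S8 (covers 4 new) → pick S1 (covers 3 new) → pick S3 (covers 2 new) → pick S6 (covers 1 new). Total picks: 4.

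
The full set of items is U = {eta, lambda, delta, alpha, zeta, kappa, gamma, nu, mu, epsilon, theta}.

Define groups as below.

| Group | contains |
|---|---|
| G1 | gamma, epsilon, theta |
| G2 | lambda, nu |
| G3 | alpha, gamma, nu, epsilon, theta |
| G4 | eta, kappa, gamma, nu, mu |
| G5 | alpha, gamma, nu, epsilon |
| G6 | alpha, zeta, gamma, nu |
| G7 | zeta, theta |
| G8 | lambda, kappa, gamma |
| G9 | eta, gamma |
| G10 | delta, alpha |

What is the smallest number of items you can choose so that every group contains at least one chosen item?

4

The 4 items {lambda, alpha, zeta, gamma} hit every group.
The groups G2, G7, G9, G10 are pairwise disjoint, so any hitting set needs a separate item for each — at least 4. Hence 4 is optimal.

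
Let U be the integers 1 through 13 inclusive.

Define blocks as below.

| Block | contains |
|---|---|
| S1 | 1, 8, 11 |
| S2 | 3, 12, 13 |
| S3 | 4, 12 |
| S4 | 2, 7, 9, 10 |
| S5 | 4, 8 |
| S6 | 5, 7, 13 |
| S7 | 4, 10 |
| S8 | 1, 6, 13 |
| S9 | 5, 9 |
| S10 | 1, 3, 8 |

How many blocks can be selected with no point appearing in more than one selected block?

S1, S2, S7, S9 are pairwise disjoint (S1={1,8,11}; S2={3,12,13}; S7={4,10}; S9={5,9}).
Every remaining block overlaps one of these, and no 5 of the listed blocks are pairwise disjoint, so 4 is the maximum.

4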